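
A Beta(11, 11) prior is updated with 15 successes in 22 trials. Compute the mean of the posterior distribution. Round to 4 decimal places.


After update: Beta(26, 18)
Mean = 26 / (26 + 18) = 26 / 44
= 0.5909

0.5909


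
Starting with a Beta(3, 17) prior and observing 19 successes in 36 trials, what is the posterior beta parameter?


Posterior beta = prior beta + failures
Failures = 36 - 19 = 17
beta_post = 17 + 17 = 34

34


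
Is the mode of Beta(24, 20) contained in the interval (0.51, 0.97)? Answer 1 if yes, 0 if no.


Mode = (a-1)/(a+b-2) = 23/42 = 0.5476
Interval: (0.51, 0.97)
Contains mode? 1

1


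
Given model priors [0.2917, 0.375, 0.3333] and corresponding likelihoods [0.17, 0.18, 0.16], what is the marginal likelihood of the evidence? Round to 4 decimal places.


P(E) = sum_i P(M_i) P(E|M_i)
= 0.0496 + 0.0675 + 0.0533
= 0.1704

0.1704


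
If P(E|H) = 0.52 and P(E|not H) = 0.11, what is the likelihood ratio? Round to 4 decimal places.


Likelihood ratio = P(E|H) / P(E|not H)
= 0.52 / 0.11
= 4.7273

4.7273


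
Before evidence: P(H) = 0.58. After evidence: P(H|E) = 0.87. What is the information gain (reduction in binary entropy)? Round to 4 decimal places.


Prior entropy = 0.9815
Posterior entropy = 0.5574
Information gain = 0.9815 - 0.5574 = 0.424

0.424


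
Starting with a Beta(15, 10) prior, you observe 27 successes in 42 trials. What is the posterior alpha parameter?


For a Beta-Binomial conjugate model:
Posterior alpha = prior alpha + number of successes
= 15 + 27 = 42

42


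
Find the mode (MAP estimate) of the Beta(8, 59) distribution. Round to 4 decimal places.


For Beta(a,b) with a,b > 1:
Mode = (a-1)/(a+b-2) = (8-1)/(67-2)
= 7/65 = 0.1077

0.1077


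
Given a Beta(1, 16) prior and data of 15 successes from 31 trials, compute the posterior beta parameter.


Number of failures = 31 - 15 = 16
Posterior beta = 16 + 16 = 32

32


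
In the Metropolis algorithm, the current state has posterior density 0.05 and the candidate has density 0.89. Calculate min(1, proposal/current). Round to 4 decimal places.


Ratio = 0.89/0.05 = 17.8
Acceptance probability = min(1, 17.8)
= 1.0

1.0


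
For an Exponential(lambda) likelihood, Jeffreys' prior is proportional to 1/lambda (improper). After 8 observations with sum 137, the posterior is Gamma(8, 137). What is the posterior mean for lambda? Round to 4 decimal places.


Posterior = Gamma(n, sum_x) = Gamma(8, 137)
Posterior mean = shape/rate = 8/137
= 0.0584

0.0584


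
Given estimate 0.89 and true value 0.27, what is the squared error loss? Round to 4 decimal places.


Squared error = (estimate - true)^2
Difference = 0.62
Loss = 0.62^2 = 0.3844

0.3844


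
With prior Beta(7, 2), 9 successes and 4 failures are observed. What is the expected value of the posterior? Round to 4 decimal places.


Posterior = Beta(16, 6)
E[theta] = alpha/(alpha+beta)
= 16/22 = 0.7273

0.7273


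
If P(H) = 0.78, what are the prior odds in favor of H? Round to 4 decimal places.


Prior odds = P(H) / (1 - P(H))
= 0.78 / 0.22
= 3.5455

3.5455


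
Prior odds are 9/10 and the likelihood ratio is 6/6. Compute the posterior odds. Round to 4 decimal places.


Posterior odds = prior odds * likelihood ratio
= (9/10) * (6/6)
= 54 / 60
= 0.9

0.9


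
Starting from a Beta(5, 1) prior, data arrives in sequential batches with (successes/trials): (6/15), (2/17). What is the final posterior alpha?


In sequential Bayesian updating, we sum all successes.
Total successes = 8
Final alpha = 5 + 8 = 13

13


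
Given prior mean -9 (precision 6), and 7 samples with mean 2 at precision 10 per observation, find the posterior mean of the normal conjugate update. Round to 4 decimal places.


The posterior mean is a precision-weighted average of prior and data.
Post. prec. = 6 + 70 = 76
Post. mean = (-54 + 140)/76 = 86/76 = 1.1316

1.1316


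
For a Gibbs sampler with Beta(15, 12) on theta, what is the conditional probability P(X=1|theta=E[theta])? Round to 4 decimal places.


E[theta] = 15/(15+12) = 0.5556
P(X=1|theta) = theta = 0.5556

0.5556


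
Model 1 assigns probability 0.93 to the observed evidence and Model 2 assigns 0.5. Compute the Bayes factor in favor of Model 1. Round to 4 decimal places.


BF = P(data|M1) / P(data|M2)
= 0.93 / 0.5 = 1.86

1.86


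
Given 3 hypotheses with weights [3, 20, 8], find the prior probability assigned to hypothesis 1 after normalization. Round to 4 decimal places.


To normalize, divide each weight by the sum of all weights.
Sum = 31
Prior(H1) = 3/31 = 0.0968

0.0968


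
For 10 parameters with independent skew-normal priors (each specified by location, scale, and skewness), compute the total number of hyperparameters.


A skew-normal prior has 3 hyperparameters per parameter.
Total = 10 * 3 = 30

30


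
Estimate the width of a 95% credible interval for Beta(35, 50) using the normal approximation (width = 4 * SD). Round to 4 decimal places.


For Beta(a,b): Var = ab/((a+b)^2(a+b+1))
Var = 0.0028, SD = 0.0531
Approximate 95% CI width = 4 * 0.0531 = 0.2123

0.2123


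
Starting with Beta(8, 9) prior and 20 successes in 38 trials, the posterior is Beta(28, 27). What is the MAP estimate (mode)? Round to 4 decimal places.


The mode of Beta(a, b) when a > 1 and b > 1 is (a-1)/(a+b-2)
= (28 - 1) / (28 + 27 - 2)
= 27 / 53
= 0.5094

0.5094


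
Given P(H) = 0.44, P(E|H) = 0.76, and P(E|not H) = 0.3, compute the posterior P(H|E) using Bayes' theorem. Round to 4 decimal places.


By Bayes' theorem: P(H|E) = P(E|H)*P(H) / P(E)
P(E) = P(E|H)*P(H) + P(E|not H)*P(not H)
P(E) = 0.76*0.44 + 0.3*0.56 = 0.5024
P(H|E) = 0.76*0.44 / 0.5024 = 0.6656

0.6656


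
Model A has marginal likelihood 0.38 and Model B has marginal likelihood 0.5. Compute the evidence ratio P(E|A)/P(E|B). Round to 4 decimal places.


Evidence ratio = P(E|A) / P(E|B)
= 0.38 / 0.5
= 0.76

0.76


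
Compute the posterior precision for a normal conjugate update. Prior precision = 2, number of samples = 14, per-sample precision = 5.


tau_post = tau_0 + n * tau
= 2 + 14 * 5 = 72

72


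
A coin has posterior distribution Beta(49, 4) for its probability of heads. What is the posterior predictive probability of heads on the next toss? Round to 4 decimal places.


Posterior predictive = E[theta] = alpha/(alpha+beta)
= 49/53
= 0.9245

0.9245


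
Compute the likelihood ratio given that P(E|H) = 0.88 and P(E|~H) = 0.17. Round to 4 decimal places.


LR = P(E|H) / P(E|~H)
= 0.88 / 0.17 = 5.1765

5.1765


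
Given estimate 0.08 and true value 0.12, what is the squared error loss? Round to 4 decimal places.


Squared error = (estimate - true)^2
Difference = -0.04
Loss = -0.04^2 = 0.0016

0.0016


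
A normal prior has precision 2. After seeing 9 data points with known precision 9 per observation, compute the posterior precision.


In the conjugate normal model, precisions add:
tau_posterior = tau_prior + n * tau_data
= 2 + 9*9 = 83

83


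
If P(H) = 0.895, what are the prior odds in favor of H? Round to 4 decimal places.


Prior odds = P(H) / (1 - P(H))
= 0.895 / 0.105
= 8.5238

8.5238


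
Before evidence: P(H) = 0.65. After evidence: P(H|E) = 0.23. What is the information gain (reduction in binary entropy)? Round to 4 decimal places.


Prior entropy = 0.9341
Posterior entropy = 0.778
Information gain = 0.9341 - 0.778 = 0.1561

0.1561


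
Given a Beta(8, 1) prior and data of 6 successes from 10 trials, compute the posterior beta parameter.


Number of failures = 10 - 6 = 4
Posterior beta = 1 + 4 = 5

5


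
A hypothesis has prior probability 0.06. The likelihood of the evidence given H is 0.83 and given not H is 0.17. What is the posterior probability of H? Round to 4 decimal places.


Using Bayes' theorem:
P(E) = 0.06 * 0.83 + 0.94 * 0.17
P(E) = 0.2096
P(H|E) = (0.06 * 0.83) / 0.2096 = 0.2376

0.2376


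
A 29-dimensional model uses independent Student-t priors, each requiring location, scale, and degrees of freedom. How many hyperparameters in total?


Per parameter: 3 (location, scale, and degrees of freedom).
Total = 29 * 3 = 87

87


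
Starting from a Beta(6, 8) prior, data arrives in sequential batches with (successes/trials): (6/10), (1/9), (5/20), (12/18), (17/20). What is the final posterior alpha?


In sequential Bayesian updating, we sum all successes.
Total successes = 41
Final alpha = 6 + 41 = 47

47


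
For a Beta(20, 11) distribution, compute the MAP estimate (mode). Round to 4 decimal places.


MAP = mode = (a-1)/(a+b-2)
= (20-1)/(20+11-2)
= 19/29 = 0.6552

0.6552


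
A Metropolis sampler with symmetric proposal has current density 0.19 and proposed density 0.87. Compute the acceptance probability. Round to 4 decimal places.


For symmetric proposals, acceptance = min(1, pi(x*)/pi(x))
= min(1, 0.87/0.19)
= min(1, 4.5789) = 1.0

1.0


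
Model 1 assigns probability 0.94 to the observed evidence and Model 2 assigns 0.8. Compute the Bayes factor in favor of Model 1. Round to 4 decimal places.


BF = P(data|M1) / P(data|M2)
= 0.94 / 0.8 = 1.175

1.175


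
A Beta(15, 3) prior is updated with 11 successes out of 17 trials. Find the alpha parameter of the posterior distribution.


In the Beta-Binomial conjugate update:
alpha_post = alpha_prior + successes
= 15 + 11
= 26

26


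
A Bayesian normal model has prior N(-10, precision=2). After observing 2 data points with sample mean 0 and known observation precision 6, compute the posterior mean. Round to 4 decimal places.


Posterior mean = (prior_precision * prior_mean + n * data_precision * data_mean) / (prior_precision + n * data_precision)
Numerator = 2*-10 + 2*6*0 = -20
Denominator = 2 + 2*6 = 14
Posterior mean = -1.4286

-1.4286


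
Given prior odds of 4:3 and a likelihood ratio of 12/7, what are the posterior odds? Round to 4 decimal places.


Posterior odds = prior odds * LR
Prior odds = 4/3 = 1.3333
LR = 12/7 = 1.7143
Posterior odds = 1.3333 * 1.7143 = 2.2857

2.2857


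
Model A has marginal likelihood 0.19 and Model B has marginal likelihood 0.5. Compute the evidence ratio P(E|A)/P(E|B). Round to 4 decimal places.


Evidence ratio = P(E|A) / P(E|B)
= 0.19 / 0.5
= 0.38

0.38


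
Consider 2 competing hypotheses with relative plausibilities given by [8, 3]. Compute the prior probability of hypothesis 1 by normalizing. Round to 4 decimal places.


Sum of weights = 8 + 3 = 11
Normalized prior for H1 = 8 / 11
= 0.7273

0.7273


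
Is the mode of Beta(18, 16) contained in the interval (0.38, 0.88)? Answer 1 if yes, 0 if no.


Mode = (a-1)/(a+b-2) = 17/32 = 0.5312
Interval: (0.38, 0.88)
Contains mode? 1

1


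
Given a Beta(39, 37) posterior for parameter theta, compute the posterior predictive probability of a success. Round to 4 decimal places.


For a Beta-Bernoulli model, the predictive probability is the mean:
P(success) = 39/(39+37) = 39/76 = 0.5132

0.5132


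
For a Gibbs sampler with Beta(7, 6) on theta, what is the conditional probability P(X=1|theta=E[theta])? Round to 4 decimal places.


E[theta] = 7/(7+6) = 0.5385
P(X=1|theta) = theta = 0.5385

0.5385


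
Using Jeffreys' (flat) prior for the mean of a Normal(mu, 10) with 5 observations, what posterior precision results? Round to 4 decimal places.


Flat prior means prior precision is 0.
Posterior precision = n / sigma^2 = 5/10 = 0.5

0.5


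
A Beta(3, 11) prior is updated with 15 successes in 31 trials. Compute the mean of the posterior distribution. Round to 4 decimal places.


After update: Beta(18, 27)
Mean = 18 / (18 + 27) = 18 / 45
= 0.4

0.4


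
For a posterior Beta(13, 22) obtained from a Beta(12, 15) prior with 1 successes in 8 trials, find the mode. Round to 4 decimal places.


Mode = (alpha - 1) / (alpha + beta - 2)
= 12 / 33
= 0.3636

0.3636


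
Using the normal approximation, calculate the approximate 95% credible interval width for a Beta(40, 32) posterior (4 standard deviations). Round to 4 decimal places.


Var(Beta) = 40*32/(72^2 * 73) = 0.0034
SD = 0.0582
Width ~ 4*SD = 0.2326

0.2326


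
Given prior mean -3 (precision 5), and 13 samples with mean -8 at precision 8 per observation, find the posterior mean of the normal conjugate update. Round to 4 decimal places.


The posterior mean is a precision-weighted average of prior and data.
Post. prec. = 5 + 104 = 109
Post. mean = (-15 + -832)/109 = -847/109 = -7.7706

-7.7706


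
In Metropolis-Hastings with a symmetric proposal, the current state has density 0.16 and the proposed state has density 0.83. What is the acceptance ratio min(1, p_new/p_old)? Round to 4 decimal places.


Ratio = p_new / p_old = 0.83 / 0.16 = 5.1875
Acceptance = min(1, 5.1875) = 1.0

1.0


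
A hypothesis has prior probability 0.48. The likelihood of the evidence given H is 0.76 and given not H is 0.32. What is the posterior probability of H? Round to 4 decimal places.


Using Bayes' theorem:
P(E) = 0.48 * 0.76 + 0.52 * 0.32
P(E) = 0.5312
P(H|E) = (0.48 * 0.76) / 0.5312 = 0.6867

0.6867


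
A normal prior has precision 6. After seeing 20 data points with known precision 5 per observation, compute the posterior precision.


In the conjugate normal model, precisions add:
tau_posterior = tau_prior + n * tau_data
= 6 + 20*5 = 106

106


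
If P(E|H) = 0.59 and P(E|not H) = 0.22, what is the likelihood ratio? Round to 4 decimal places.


Likelihood ratio = P(E|H) / P(E|not H)
= 0.59 / 0.22
= 2.6818

2.6818


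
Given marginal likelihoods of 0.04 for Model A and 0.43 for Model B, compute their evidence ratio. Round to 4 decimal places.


Ratio = ML(A) / ML(B) = 0.04/0.43
= 0.093

0.093


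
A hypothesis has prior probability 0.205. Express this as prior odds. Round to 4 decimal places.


Odds = P(H) / P(not H) = 0.205 / 0.795
= 0.2579

0.2579


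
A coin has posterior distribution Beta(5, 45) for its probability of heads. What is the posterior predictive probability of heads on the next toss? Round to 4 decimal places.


Posterior predictive = E[theta] = alpha/(alpha+beta)
= 5/50
= 0.1

0.1


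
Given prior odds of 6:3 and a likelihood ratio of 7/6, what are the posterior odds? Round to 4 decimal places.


Posterior odds = prior odds * LR
Prior odds = 6/3 = 2.0
LR = 7/6 = 1.1667
Posterior odds = 2.0 * 1.1667 = 2.3333

2.3333


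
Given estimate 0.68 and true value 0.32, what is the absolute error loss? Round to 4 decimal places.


Absolute error = |estimate - true|
= |0.36| = 0.36

0.36


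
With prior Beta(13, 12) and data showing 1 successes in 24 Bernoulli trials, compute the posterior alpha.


Conjugate update: alpha_posterior = alpha_prior + k
= 13 + 1 = 14

14


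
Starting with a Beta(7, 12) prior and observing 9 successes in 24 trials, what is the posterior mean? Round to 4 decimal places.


Posterior parameters: alpha = 7 + 9 = 16
beta = 12 + 15 = 27
Posterior mean = alpha / (alpha + beta) = 16 / 43
= 0.3721

0.3721


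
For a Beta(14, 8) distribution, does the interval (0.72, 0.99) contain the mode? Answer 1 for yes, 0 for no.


Mode of Beta(a,b) = (a-1)/(a+b-2)
= (14-1)/(14+8-2) = 0.65
Check: 0.72 <= 0.65 <= 0.99?
Result: 0

0


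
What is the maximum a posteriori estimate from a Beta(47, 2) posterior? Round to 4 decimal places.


The MAP estimate equals the mode of the distribution.
Mode of Beta(a,b) = (a-1)/(a+b-2)
= 46/47
= 0.9787

0.9787


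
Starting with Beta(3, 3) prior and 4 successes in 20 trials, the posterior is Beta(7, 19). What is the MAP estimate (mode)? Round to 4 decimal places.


The mode of Beta(a, b) when a > 1 and b > 1 is (a-1)/(a+b-2)
= (7 - 1) / (7 + 19 - 2)
= 6 / 24
= 0.25

0.25


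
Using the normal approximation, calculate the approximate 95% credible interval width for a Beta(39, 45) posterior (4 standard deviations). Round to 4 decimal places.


Var(Beta) = 39*45/(84^2 * 85) = 0.0029
SD = 0.0541
Width ~ 4*SD = 0.2164

0.2164


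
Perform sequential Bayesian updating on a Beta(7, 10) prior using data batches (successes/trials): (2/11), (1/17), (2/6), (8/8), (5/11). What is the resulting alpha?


Accumulate successes: 18
Posterior alpha = prior alpha + sum of successes
= 7 + 18 = 25

25


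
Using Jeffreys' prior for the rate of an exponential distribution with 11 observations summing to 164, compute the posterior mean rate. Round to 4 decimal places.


Jeffreys' prior leads to posterior Gamma(11, 164).
Mean = 11/164 = 0.0671

0.0671


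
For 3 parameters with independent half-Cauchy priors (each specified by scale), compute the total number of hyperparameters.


A half-Cauchy prior has 1 hyperparameter per parameter.
Total = 3 * 1 = 3

3


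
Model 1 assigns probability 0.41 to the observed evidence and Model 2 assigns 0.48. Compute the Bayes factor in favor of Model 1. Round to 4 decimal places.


BF = P(data|M1) / P(data|M2)
= 0.41 / 0.48 = 0.8542

0.8542


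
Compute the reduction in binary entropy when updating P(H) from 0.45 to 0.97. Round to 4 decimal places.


H_before = -p*log2(p) - (1-p)*log2(1-p) for p=0.45: 0.9928
H_after for p=0.97: 0.1944
Reduction = 0.9928 - 0.1944 = 0.7984

0.7984


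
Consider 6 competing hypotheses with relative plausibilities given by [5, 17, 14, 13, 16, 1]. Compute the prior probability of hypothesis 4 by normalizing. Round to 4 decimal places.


Sum of weights = 5 + 17 + 14 + 13 + 16 + 1 = 66
Normalized prior for H4 = 13 / 66
= 0.197

0.197


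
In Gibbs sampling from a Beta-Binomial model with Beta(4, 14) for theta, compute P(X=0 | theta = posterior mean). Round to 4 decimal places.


Posterior mean = alpha/(alpha+beta) = 4/18 = 0.2222
P(X=0|theta=mean) = 1 - theta = 0.7778

0.7778


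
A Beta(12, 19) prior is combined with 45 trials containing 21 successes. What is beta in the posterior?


In conjugate updating:
beta_posterior = beta_prior + (n - k)
= 19 + (45 - 21)
= 19 + 24 = 43

43


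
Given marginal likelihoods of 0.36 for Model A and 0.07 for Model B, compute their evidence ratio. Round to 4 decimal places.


Ratio = ML(A) / ML(B) = 0.36/0.07
= 5.1429

5.1429


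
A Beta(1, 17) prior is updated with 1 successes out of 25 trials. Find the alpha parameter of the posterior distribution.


In the Beta-Binomial conjugate update:
alpha_post = alpha_prior + successes
= 1 + 1
= 2

2


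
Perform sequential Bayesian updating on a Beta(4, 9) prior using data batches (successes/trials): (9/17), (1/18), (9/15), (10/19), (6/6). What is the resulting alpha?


Accumulate successes: 35
Posterior alpha = prior alpha + sum of successes
= 4 + 35 = 39

39


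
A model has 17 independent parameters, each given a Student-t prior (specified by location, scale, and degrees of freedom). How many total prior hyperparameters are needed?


Each Student-t prior needs 3 hyperparameters (location, scale, and degrees of freedom).
Total = 3 * 17 = 51

51


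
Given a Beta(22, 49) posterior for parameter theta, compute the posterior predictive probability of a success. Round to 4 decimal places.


For a Beta-Bernoulli model, the predictive probability is the mean:
P(success) = 22/(22+49) = 22/71 = 0.3099

0.3099


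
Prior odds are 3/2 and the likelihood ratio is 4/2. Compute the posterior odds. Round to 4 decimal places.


Posterior odds = prior odds * likelihood ratio
= (3/2) * (4/2)
= 12 / 4
= 3.0

3.0


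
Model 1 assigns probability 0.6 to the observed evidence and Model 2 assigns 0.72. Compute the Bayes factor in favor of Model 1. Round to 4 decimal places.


BF = P(data|M1) / P(data|M2)
= 0.6 / 0.72 = 0.8333

0.8333


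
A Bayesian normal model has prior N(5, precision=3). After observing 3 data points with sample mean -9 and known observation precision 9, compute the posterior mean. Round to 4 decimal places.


Posterior mean = (prior_precision * prior_mean + n * data_precision * data_mean) / (prior_precision + n * data_precision)
Numerator = 3*5 + 3*9*-9 = -228
Denominator = 3 + 3*9 = 30
Posterior mean = -7.6

-7.6


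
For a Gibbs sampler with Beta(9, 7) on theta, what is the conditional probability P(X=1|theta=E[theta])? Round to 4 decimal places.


E[theta] = 9/(9+7) = 0.5625
P(X=1|theta) = theta = 0.5625

0.5625


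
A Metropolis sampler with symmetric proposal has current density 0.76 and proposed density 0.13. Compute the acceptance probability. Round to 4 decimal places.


For symmetric proposals, acceptance = min(1, pi(x*)/pi(x))
= min(1, 0.13/0.76)
= min(1, 0.1711) = 0.1711

0.1711


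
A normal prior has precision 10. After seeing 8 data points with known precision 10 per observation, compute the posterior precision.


In the conjugate normal model, precisions add:
tau_posterior = tau_prior + n * tau_data
= 10 + 8*10 = 90

90


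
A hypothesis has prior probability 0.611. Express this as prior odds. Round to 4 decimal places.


Odds = P(H) / P(not H) = 0.611 / 0.389
= 1.5707

1.5707


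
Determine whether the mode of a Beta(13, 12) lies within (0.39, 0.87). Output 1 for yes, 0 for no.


First find the mode: (a-1)/(a+b-2) = 0.5217
Is 0.5217 in (0.39, 0.87)? 1

1


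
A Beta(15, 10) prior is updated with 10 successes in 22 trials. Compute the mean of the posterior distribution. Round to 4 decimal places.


After update: Beta(25, 22)
Mean = 25 / (25 + 22) = 25 / 47
= 0.5319

0.5319


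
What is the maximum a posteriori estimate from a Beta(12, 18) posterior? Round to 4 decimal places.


The MAP estimate equals the mode of the distribution.
Mode of Beta(a,b) = (a-1)/(a+b-2)
= 11/28
= 0.3929

0.3929


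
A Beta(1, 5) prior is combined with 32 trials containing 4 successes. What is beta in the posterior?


In conjugate updating:
beta_posterior = beta_prior + (n - k)
= 5 + (32 - 4)
= 5 + 28 = 33

33


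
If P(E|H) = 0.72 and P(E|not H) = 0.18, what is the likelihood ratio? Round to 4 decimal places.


Likelihood ratio = P(E|H) / P(E|not H)
= 0.72 / 0.18
= 4.0

4.0


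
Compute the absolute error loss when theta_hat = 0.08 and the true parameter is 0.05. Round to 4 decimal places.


L = |theta_hat - theta_true|
= |0.08 - 0.05| = 0.03

0.03


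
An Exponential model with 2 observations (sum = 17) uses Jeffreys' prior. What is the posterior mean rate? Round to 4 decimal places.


Posterior Gamma(2, 17)
E[lambda] = 2/17 = 0.1176

0.1176


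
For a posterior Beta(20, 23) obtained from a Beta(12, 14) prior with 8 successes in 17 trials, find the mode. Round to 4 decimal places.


Mode = (alpha - 1) / (alpha + beta - 2)
= 19 / 41
= 0.4634

0.4634


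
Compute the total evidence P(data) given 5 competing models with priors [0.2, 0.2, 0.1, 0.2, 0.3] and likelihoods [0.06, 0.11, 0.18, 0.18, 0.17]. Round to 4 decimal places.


Marginal likelihood = sum P(model_i) * P(data|model_i)
Model 1: 0.2 * 0.06 = 0.012
Model 2: 0.2 * 0.11 = 0.022
Model 3: 0.1 * 0.18 = 0.018
Model 4: 0.2 * 0.18 = 0.036
Model 5: 0.3 * 0.17 = 0.051
Total = 0.139

0.139


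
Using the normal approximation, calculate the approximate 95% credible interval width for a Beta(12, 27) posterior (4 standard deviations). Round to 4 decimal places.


Var(Beta) = 12*27/(39^2 * 40) = 0.0053
SD = 0.073
Width ~ 4*SD = 0.2919

0.2919


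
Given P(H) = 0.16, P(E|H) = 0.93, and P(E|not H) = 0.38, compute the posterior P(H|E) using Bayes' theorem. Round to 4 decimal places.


By Bayes' theorem: P(H|E) = P(E|H)*P(H) / P(E)
P(E) = P(E|H)*P(H) + P(E|not H)*P(not H)
P(E) = 0.93*0.16 + 0.38*0.84 = 0.468
P(H|E) = 0.93*0.16 / 0.468 = 0.3179

0.3179


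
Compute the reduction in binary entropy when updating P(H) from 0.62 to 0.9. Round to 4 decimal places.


H_before = -p*log2(p) - (1-p)*log2(1-p) for p=0.62: 0.958
H_after for p=0.9: 0.469
Reduction = 0.958 - 0.469 = 0.489

0.489


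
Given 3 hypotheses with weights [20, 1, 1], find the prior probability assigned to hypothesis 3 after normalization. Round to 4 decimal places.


To normalize, divide each weight by the sum of all weights.
Sum = 22
Prior(H3) = 1/22 = 0.0455

0.0455


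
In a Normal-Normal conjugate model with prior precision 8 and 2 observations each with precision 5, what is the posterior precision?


Posterior precision = prior precision + n * observation precision
= 8 + 2 * 5
= 8 + 10 = 18

18


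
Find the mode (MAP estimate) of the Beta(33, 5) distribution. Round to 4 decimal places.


For Beta(a,b) with a,b > 1:
Mode = (a-1)/(a+b-2) = (33-1)/(38-2)
= 32/36 = 0.8889

0.8889


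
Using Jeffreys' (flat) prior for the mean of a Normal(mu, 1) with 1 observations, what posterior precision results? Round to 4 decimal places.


Flat prior means prior precision is 0.
Posterior precision = n / sigma^2 = 1/1 = 1.0

1.0


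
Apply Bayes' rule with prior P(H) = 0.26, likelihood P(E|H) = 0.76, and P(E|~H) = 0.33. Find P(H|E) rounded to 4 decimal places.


Step 1: Compute marginal P(E) = P(E|H)P(H) + P(E|~H)P(~H)
= 0.76*0.26 + 0.33*0.74 = 0.4418
Step 2: P(H|E) = P(E|H)P(H)/P(E) = 0.1976/0.4418
= 0.4473

0.4473


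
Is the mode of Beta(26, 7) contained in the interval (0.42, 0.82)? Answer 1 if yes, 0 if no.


Mode = (a-1)/(a+b-2) = 25/31 = 0.8065
Interval: (0.42, 0.82)
Contains mode? 1

1


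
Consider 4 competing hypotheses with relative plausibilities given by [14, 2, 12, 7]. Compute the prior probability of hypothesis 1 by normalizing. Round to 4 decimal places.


Sum of weights = 14 + 2 + 12 + 7 = 35
Normalized prior for H1 = 14 / 35
= 0.4

0.4


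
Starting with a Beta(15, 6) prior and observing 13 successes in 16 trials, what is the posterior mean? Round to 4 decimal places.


Posterior parameters: alpha = 15 + 13 = 28
beta = 6 + 3 = 9
Posterior mean = alpha / (alpha + beta) = 28 / 37
= 0.7568

0.7568


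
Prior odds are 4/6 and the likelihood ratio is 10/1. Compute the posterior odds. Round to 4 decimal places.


Posterior odds = prior odds * likelihood ratio
= (4/6) * (10/1)
= 40 / 6
= 6.6667

6.6667


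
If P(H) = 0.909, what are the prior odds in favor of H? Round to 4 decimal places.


Prior odds = P(H) / (1 - P(H))
= 0.909 / 0.091
= 9.989

9.989


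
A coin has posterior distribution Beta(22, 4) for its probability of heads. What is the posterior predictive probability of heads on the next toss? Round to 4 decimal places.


Posterior predictive = E[theta] = alpha/(alpha+beta)
= 22/26
= 0.8462

0.8462


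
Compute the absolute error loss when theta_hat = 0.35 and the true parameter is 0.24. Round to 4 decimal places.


L = |theta_hat - theta_true|
= |0.35 - 0.24| = 0.11

0.11


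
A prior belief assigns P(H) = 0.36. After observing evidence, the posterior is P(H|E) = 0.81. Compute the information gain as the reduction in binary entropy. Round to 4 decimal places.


H(prior) = -0.36*log2(0.36) - 0.64*log2(0.64)
= 0.9427
H(post) = -0.81*log2(0.81) - 0.19*log2(0.19)
= 0.7015
IG = 0.9427 - 0.7015 = 0.2412

0.2412


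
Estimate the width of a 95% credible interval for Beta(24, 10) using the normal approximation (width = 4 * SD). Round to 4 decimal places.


For Beta(a,b): Var = ab/((a+b)^2(a+b+1))
Var = 0.0059, SD = 0.077
Approximate 95% CI width = 4 * 0.077 = 0.3081

0.3081


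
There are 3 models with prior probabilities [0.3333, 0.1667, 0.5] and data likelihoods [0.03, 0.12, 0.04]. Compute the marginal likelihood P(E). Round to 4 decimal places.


P(E) = sum over models of P(M_i) * P(E|M_i)
= 0.3333*0.03 + 0.1667*0.12 + 0.5*0.04
= 0.05

0.05


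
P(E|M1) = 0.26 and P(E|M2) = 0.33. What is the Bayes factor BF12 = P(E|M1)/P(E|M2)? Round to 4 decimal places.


Bayes factor BF12 = P(E|M1) / P(E|M2)
= 0.26 / 0.33
= 0.7879

0.7879


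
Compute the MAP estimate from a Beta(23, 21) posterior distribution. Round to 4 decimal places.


MAP = mode of Beta distribution
= (alpha - 1)/(alpha + beta - 2)
= (23-1)/(23+21-2)
= 22/42 = 0.5238

0.5238


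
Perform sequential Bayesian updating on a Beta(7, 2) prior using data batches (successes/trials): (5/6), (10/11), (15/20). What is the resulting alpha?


Accumulate successes: 30
Posterior alpha = prior alpha + sum of successes
= 7 + 30 = 37

37


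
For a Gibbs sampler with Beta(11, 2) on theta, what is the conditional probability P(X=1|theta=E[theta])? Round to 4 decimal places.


E[theta] = 11/(11+2) = 0.8462
P(X=1|theta) = theta = 0.8462

0.8462


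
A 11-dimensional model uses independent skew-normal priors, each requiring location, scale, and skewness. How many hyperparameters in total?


Per parameter: 3 (location, scale, and skewness).
Total = 11 * 3 = 33

33


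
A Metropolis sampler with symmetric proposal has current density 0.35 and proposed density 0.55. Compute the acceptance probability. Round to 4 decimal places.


For symmetric proposals, acceptance = min(1, pi(x*)/pi(x))
= min(1, 0.55/0.35)
= min(1, 1.5714) = 1.0

1.0


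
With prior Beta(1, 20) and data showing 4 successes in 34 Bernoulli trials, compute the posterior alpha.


Conjugate update: alpha_posterior = alpha_prior + k
= 1 + 4 = 5

5


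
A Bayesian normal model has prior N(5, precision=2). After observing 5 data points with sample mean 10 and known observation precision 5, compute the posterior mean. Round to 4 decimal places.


Posterior mean = (prior_precision * prior_mean + n * data_precision * data_mean) / (prior_precision + n * data_precision)
Numerator = 2*5 + 5*5*10 = 260
Denominator = 2 + 5*5 = 27
Posterior mean = 9.6296

9.6296


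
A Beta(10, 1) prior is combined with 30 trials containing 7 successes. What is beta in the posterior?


In conjugate updating:
beta_posterior = beta_prior + (n - k)
= 1 + (30 - 7)
= 1 + 23 = 24

24


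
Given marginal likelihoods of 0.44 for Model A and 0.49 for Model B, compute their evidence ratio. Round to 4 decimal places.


Ratio = ML(A) / ML(B) = 0.44/0.49
= 0.898

0.898


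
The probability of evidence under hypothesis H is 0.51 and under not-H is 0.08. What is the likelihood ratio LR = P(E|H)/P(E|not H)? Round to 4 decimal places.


LR = 0.51 / 0.08
= 6.375

6.375


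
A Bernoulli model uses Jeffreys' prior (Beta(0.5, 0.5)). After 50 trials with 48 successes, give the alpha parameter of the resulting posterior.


Posterior = Beta(prior_alpha + successes, prior_beta + failures)
= Beta(0.5 + 48, 0.5 + 2)
Posterior alpha = 0.5 + k = 0.5 + 48 = 48.5

48.5


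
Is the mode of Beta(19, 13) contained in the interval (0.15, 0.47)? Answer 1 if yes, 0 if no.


Mode = (a-1)/(a+b-2) = 18/30 = 0.6
Interval: (0.15, 0.47)
Contains mode? 0

0


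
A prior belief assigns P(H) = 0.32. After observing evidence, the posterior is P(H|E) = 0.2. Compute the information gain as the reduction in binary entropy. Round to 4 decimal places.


H(prior) = -0.32*log2(0.32) - 0.68*log2(0.68)
= 0.9044
H(post) = -0.2*log2(0.2) - 0.8*log2(0.8)
= 0.7219
IG = 0.9044 - 0.7219 = 0.1825

0.1825


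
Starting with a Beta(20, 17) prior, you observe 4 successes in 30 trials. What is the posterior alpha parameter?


For a Beta-Binomial conjugate model:
Posterior alpha = prior alpha + number of successes
= 20 + 4 = 24

24


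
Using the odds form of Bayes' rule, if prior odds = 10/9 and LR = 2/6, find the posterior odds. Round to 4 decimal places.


Bayes' rule in odds form: posterior odds = prior odds * LR
= (10 * 2) / (9 * 6)
= 20/54 = 0.3704

0.3704


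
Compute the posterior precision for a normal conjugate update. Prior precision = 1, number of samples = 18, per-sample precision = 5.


tau_post = tau_0 + n * tau
= 1 + 18 * 5 = 91

91


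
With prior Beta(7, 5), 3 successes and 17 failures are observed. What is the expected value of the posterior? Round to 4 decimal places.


Posterior = Beta(10, 22)
E[theta] = alpha/(alpha+beta)
= 10/32 = 0.3125

0.3125


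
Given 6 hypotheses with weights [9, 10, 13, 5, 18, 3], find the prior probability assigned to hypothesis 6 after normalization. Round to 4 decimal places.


To normalize, divide each weight by the sum of all weights.
Sum = 58
Prior(H6) = 3/58 = 0.0517

0.0517


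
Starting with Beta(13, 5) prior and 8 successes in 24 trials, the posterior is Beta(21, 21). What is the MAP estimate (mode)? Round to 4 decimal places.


The mode of Beta(a, b) when a > 1 and b > 1 is (a-1)/(a+b-2)
= (21 - 1) / (21 + 21 - 2)
= 20 / 40
= 0.5

0.5


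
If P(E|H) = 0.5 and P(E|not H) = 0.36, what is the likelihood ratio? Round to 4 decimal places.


Likelihood ratio = P(E|H) / P(E|not H)
= 0.5 / 0.36
= 1.3889

1.3889


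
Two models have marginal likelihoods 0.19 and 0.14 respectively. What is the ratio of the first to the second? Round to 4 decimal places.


Evidence ratio = 0.19 / 0.14
= 1.3571

1.3571


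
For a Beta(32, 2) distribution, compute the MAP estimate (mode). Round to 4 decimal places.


MAP = mode = (a-1)/(a+b-2)
= (32-1)/(32+2-2)
= 31/32 = 0.9688

0.9688


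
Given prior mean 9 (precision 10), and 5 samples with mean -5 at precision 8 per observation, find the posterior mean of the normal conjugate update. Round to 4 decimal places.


The posterior mean is a precision-weighted average of prior and data.
Post. prec. = 10 + 40 = 50
Post. mean = (90 + -200)/50 = -110/50 = -2.2

-2.2


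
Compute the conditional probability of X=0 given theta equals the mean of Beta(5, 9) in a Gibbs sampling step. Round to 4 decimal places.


Mean of Beta(5, 9) = 0.3571
P(X=0 | theta=0.3571) = 0.6429

0.6429


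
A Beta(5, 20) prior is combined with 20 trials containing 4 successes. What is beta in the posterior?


In conjugate updating:
beta_posterior = beta_prior + (n - k)
= 20 + (20 - 4)
= 20 + 16 = 36

36


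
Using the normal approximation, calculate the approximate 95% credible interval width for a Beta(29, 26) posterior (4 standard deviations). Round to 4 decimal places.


Var(Beta) = 29*26/(55^2 * 56) = 0.0045
SD = 0.0667
Width ~ 4*SD = 0.2669

0.2669


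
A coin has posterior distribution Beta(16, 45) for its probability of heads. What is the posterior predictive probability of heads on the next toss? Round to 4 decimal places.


Posterior predictive = E[theta] = alpha/(alpha+beta)
= 16/61
= 0.2623

0.2623


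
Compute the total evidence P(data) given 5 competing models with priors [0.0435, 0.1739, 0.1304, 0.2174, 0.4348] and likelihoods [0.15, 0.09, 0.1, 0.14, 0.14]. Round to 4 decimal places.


Marginal likelihood = sum P(model_i) * P(data|model_i)
Model 1: 0.0435 * 0.15 = 0.0065
Model 2: 0.1739 * 0.09 = 0.0157
Model 3: 0.1304 * 0.1 = 0.013
Model 4: 0.2174 * 0.14 = 0.0304
Model 5: 0.4348 * 0.14 = 0.0609
Total = 0.1265

0.1265


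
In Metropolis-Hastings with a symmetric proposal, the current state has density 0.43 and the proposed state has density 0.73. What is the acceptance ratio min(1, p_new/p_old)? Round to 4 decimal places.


Ratio = p_new / p_old = 0.73 / 0.43 = 1.6977
Acceptance = min(1, 1.6977) = 1.0

1.0


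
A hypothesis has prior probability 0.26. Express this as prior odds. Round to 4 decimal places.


Odds = P(H) / P(not H) = 0.26 / 0.74
= 0.3514

0.3514


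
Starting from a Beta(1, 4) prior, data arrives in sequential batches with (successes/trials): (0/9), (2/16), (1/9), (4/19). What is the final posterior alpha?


In sequential Bayesian updating, we sum all successes.
Total successes = 7
Final alpha = 1 + 7 = 8

8


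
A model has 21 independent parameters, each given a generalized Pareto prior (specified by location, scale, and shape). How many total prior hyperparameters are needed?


Each generalized Pareto prior needs 3 hyperparameters (location, scale, and shape).
Total = 3 * 21 = 63

63


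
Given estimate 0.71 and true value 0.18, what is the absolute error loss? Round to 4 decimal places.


Absolute error = |estimate - true|
= |0.53| = 0.53

0.53


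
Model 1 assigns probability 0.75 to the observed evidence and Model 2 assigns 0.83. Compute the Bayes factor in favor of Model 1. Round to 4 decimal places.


BF = P(data|M1) / P(data|M2)
= 0.75 / 0.83 = 0.9036

0.9036


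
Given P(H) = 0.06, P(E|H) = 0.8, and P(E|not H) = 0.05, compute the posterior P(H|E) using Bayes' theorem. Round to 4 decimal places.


By Bayes' theorem: P(H|E) = P(E|H)*P(H) / P(E)
P(E) = P(E|H)*P(H) + P(E|not H)*P(not H)
P(E) = 0.8*0.06 + 0.05*0.94 = 0.095
P(H|E) = 0.8*0.06 / 0.095 = 0.5053

0.5053


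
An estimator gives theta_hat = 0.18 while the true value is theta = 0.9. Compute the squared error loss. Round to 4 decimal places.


The squared error loss is (theta_hat - theta)^2
= (0.18 - 0.9)^2
= (-0.72)^2 = 0.5184

0.5184


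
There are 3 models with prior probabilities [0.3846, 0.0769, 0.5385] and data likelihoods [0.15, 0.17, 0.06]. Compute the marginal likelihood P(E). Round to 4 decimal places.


P(E) = sum over models of P(M_i) * P(E|M_i)
= 0.3846*0.15 + 0.0769*0.17 + 0.5385*0.06
= 0.1031

0.1031


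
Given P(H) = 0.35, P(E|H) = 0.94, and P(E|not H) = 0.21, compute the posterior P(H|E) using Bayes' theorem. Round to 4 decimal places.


By Bayes' theorem: P(H|E) = P(E|H)*P(H) / P(E)
P(E) = P(E|H)*P(H) + P(E|not H)*P(not H)
P(E) = 0.94*0.35 + 0.21*0.65 = 0.4655
P(H|E) = 0.94*0.35 / 0.4655 = 0.7068

0.7068


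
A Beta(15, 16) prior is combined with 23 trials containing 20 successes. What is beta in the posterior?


In conjugate updating:
beta_posterior = beta_prior + (n - k)
= 16 + (23 - 20)
= 16 + 3 = 19

19


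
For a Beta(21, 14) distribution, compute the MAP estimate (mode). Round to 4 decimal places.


MAP = mode = (a-1)/(a+b-2)
= (21-1)/(21+14-2)
= 20/33 = 0.6061

0.6061


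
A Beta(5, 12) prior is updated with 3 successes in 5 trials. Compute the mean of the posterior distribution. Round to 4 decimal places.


After update: Beta(8, 14)
Mean = 8 / (8 + 14) = 8 / 22
= 0.3636

0.3636


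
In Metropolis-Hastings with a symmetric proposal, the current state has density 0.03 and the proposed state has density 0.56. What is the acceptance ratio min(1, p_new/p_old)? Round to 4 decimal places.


Ratio = p_new / p_old = 0.56 / 0.03 = 18.6667
Acceptance = min(1, 18.6667) = 1.0

1.0


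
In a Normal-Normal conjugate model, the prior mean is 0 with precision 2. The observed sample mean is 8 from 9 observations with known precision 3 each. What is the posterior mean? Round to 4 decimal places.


Posterior precision = tau0 + n*tau = 2 + 9*3 = 29
Posterior mean = (tau0*mu0 + n*tau*xbar) / posterior_precision
= (2*0 + 9*3*8) / 29
= 216 / 29 = 7.4483

7.4483


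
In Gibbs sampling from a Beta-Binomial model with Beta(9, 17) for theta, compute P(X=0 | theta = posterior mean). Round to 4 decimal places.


Posterior mean = alpha/(alpha+beta) = 9/26 = 0.3462
P(X=0|theta=mean) = 1 - theta = 0.6538

0.6538


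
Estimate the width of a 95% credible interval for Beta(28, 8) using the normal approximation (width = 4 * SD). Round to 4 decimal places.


For Beta(a,b): Var = ab/((a+b)^2(a+b+1))
Var = 0.0047, SD = 0.0683
Approximate 95% CI width = 4 * 0.0683 = 0.2734

0.2734


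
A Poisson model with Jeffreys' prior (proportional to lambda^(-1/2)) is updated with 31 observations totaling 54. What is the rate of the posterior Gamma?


Posterior = Gamma(0.5 + S, n)
= Gamma(0.5 + 54, 31)
Posterior rate = 0 + n = 31

31.0


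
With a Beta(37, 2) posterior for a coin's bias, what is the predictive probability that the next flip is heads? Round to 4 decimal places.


The predictive probability equals the posterior mean.
P(next = heads) = alpha / (alpha + beta)
= 37 / 39 = 0.9487

0.9487


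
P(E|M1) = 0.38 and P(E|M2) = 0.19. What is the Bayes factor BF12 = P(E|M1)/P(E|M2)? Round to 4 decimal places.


Bayes factor BF12 = P(E|M1) / P(E|M2)
= 0.38 / 0.19
= 2.0

2.0
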